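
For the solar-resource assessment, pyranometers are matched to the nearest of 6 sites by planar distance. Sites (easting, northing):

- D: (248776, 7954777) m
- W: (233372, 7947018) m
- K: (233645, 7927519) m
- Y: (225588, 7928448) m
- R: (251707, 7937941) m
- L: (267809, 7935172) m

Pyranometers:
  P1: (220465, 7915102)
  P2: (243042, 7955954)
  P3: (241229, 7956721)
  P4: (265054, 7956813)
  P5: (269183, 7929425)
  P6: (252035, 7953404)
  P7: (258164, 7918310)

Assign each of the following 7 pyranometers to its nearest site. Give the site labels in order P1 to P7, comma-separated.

P1 → Y (d²=204360845.00)
P2 → D (d²=34264085.00)
P3 → D (d²=60736345.00)
P4 → D (d²=269118580.00)
P5 → L (d²=34915885.00)
P6 → D (d²=12506210.00)
P7 → L (d²=377353069.00)

Y, D, D, D, L, D, L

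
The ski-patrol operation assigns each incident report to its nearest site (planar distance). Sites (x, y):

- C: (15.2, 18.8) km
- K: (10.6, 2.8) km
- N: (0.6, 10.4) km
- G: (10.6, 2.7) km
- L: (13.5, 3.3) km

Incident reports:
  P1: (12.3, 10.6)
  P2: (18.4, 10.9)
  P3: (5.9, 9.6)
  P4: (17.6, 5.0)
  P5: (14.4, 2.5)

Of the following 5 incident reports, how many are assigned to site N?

1

P1 → L
P2 → C
P3 → N
P4 → L
P5 → L
1 of the 5 goes to N.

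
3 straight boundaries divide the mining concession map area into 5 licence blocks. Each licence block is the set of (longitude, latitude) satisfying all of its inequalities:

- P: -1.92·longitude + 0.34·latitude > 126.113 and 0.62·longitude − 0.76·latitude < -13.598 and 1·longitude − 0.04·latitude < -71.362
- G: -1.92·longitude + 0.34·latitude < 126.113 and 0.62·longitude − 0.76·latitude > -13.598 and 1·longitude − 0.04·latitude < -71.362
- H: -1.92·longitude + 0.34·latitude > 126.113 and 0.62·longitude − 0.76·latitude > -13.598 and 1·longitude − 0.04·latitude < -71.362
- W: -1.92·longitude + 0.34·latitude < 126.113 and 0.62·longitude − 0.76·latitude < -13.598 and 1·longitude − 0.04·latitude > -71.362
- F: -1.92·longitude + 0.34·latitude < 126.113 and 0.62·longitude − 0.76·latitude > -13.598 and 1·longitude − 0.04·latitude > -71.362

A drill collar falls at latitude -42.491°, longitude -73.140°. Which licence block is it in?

G

-1.92·-73.140 + 0.34·-42.491 = 125.982, which is < 126.113
0.62·-73.140 − 0.76·-42.491 = -13.054, which is > -13.598
1·-73.140 − 0.04·-42.491 = -71.440, which is < -71.362
This sign pattern matches G.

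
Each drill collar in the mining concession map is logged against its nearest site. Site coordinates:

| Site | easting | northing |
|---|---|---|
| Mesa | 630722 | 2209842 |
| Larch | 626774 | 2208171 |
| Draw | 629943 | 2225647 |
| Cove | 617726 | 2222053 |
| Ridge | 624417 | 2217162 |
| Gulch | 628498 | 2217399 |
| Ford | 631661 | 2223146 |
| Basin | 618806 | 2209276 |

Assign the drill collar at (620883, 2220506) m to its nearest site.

Cove

Squared distances to each site:
Mesa: 210526817.000; Larch: 186856106.000; Draw: 108513481.000; Cove: 12359858.000; Ridge: 23671492.000; Gulch: 67641674.000; Ford: 123134884.000; Basin: 130426829.000.
Minimum at Cove.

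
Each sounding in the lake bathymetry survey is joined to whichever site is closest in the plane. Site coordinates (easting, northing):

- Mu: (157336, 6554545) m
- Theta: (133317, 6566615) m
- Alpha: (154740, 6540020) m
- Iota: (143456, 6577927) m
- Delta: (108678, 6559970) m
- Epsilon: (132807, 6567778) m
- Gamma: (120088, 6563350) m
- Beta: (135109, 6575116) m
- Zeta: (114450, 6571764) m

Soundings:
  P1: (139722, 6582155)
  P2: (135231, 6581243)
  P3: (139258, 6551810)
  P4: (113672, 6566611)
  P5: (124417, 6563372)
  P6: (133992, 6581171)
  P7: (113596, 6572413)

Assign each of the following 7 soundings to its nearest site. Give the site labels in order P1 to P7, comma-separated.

Iota, Beta, Theta, Zeta, Gamma, Beta, Zeta

P1 → Iota (d²=31818740.00)
P2 → Beta (d²=37555013.00)
P3 → Theta (d²=254483506.00)
P4 → Zeta (d²=27158693.00)
P5 → Gamma (d²=18740725.00)
P6 → Beta (d²=37910714.00)
P7 → Zeta (d²=1150517.00)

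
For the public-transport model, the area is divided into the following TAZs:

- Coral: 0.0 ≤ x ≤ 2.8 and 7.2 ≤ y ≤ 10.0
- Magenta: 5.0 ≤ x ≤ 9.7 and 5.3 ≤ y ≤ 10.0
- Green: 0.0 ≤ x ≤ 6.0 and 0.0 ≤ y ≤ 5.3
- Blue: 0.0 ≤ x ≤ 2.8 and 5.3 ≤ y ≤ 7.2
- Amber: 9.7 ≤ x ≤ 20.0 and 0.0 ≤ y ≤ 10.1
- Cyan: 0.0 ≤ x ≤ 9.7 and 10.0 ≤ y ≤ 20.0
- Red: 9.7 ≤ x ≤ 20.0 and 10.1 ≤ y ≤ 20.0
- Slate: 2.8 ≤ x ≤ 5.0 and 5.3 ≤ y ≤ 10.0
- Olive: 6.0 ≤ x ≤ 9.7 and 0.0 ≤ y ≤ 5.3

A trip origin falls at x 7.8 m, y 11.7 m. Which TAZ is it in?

The point has x = 7.8 and y = 11.7.
Only Cyan satisfies 0.0 ≤ x ≤ 9.7 and 10.0 ≤ y ≤ 20.0.

Cyan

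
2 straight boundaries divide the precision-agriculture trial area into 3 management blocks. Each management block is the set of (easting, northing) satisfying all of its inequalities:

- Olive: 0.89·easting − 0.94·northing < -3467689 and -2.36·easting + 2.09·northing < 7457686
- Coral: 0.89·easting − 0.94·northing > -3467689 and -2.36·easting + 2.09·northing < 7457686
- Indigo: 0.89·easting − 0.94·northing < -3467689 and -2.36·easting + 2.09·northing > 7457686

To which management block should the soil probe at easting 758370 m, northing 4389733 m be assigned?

0.89·758370 − 0.94·4389733 = -3451399.720, which is > -3467689
-2.36·758370 + 2.09·4389733 = 7384788.770, which is < 7457686
This sign pattern matches Coral.

Coral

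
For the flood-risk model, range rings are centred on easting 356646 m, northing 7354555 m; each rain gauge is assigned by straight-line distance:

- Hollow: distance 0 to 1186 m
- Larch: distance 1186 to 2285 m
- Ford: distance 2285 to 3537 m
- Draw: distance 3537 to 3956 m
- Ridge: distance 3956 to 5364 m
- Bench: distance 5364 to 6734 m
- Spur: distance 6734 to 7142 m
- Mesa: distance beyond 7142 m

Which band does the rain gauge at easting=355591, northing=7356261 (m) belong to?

Distance = √((355591−356646)² + (7356261−7354555)²) = √(1113025.000 + 2910436.000) = 2005.857 m.
1186 ≤ 2005.857 < 2285 → Larch.

Larch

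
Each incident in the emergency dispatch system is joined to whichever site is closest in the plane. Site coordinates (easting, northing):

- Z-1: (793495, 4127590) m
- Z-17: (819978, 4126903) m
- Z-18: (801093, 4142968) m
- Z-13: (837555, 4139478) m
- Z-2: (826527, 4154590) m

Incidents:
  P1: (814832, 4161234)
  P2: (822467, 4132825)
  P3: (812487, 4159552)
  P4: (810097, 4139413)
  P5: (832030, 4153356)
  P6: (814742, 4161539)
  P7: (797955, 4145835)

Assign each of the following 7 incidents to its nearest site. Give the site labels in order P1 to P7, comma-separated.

Z-2, Z-17, Z-2, Z-18, Z-2, Z-2, Z-18

P1 → Z-2 (d²=180915761.00)
P2 → Z-17 (d²=41265205.00)
P3 → Z-2 (d²=221743044.00)
P4 → Z-18 (d²=93710041.00)
P5 → Z-2 (d²=31805765.00)
P6 → Z-2 (d²=187174826.00)
P7 → Z-18 (d²=18066733.00)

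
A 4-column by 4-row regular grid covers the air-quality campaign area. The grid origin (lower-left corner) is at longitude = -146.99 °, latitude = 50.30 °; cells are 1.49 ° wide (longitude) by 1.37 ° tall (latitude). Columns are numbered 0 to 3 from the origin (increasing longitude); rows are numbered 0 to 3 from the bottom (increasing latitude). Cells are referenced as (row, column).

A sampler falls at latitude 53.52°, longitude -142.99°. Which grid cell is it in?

Column index: ⌊(-142.99 − -146.99) / 1.49⌋ = ⌊2.685⌋ = 2
Row offset from origin: ⌊(53.52 − 50.30) / 1.37⌋ = ⌊2.350⌋ = 2 → row 2

(2, 2)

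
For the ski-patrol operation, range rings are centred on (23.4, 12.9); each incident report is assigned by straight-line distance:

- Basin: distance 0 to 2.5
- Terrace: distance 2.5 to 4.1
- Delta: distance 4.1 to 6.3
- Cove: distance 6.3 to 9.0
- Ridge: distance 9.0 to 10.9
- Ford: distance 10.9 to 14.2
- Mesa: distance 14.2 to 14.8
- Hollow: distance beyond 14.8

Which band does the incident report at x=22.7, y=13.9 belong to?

Basin

Distance = √((22.7−23.4)² + (13.9−12.9)²) = √(0.490 + 1.000) = 1.221.
0 ≤ 1.221 < 2.5 → Basin.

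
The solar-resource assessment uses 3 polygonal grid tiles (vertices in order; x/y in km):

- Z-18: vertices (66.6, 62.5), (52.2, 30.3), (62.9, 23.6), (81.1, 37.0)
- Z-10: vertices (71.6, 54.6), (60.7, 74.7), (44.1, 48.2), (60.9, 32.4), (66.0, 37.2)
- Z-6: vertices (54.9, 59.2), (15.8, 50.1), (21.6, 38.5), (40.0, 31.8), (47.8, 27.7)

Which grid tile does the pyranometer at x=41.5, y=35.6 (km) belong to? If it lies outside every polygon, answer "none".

Cast a ray rightward from (41.5, 35.6). For each polygon, the edges (by vertex number in listed order) whose endpoints lie on opposite sides of y = 35.6, where each meets that height, and whether that is right or left of the point:
Z-18: 1–2 at x≈54.57 (right), 3–4 at x≈79.20 (right) → 2 crossings.
Z-10: 3–4 at x≈57.50 (right), 4–5 at x≈64.30 (right) → 2 crossings.
Z-6: 3–4 at x≈29.56 (left), 5–1 at x≈49.58 (right) → 1 crossing.
Only Z-6 has an odd count, so the point is inside Z-6.

Z-6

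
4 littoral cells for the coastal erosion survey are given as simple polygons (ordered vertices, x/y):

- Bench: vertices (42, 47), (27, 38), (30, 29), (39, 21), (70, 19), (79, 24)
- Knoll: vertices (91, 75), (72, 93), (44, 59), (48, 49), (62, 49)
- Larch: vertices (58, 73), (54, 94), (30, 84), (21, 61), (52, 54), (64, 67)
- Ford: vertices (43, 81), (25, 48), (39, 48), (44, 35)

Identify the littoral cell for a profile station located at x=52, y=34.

Cast a ray rightward from (52, 34). For each polygon, the edges (by vertex number in listed order) whose endpoints lie on opposite sides of y = 34, where each meets that height, and whether that is right or left of the point:
Bench: 2–3 at x≈28.3 (left), 6–1 at x≈62.9 (right) → 1 crossing.
Knoll: no edge straddles that height → 0 crossings.
Larch: no edge straddles that height → 0 crossings.
Ford: no edge straddles that height → 0 crossings.
Only Bench has an odd count, so the point is inside Bench.

Bench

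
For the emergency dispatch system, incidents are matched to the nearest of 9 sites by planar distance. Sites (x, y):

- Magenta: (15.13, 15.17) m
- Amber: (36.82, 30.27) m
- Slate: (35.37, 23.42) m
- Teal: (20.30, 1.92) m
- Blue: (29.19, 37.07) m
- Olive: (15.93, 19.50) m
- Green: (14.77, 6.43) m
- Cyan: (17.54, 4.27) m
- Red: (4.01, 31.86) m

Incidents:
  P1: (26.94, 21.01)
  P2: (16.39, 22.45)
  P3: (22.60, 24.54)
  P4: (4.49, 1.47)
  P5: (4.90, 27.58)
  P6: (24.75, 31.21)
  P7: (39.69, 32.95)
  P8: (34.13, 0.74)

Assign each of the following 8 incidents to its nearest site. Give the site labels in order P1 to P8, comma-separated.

Slate, Olive, Olive, Green, Red, Blue, Amber, Teal

P1 → Slate (d²=76.87)
P2 → Olive (d²=8.91)
P3 → Olive (d²=69.89)
P4 → Green (d²=130.28)
P5 → Red (d²=19.11)
P6 → Blue (d²=54.05)
P7 → Amber (d²=15.42)
P8 → Teal (d²=192.66)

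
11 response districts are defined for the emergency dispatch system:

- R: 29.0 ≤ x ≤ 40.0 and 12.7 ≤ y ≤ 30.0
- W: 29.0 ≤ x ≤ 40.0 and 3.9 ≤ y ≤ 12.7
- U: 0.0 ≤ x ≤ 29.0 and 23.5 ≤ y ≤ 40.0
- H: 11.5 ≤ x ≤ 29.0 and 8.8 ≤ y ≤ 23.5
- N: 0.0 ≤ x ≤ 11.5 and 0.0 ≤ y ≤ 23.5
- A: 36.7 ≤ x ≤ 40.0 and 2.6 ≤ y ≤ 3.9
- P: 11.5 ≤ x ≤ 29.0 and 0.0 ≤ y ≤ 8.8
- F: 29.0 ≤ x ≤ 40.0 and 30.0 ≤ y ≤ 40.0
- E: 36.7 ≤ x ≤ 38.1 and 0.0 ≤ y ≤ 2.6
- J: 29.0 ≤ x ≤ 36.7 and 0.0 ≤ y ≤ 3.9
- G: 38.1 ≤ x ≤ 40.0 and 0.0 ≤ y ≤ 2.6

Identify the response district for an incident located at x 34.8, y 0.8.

J

The point has x = 34.8 and y = 0.8.
Only J satisfies 29.0 ≤ x ≤ 36.7 and 0.0 ≤ y ≤ 3.9.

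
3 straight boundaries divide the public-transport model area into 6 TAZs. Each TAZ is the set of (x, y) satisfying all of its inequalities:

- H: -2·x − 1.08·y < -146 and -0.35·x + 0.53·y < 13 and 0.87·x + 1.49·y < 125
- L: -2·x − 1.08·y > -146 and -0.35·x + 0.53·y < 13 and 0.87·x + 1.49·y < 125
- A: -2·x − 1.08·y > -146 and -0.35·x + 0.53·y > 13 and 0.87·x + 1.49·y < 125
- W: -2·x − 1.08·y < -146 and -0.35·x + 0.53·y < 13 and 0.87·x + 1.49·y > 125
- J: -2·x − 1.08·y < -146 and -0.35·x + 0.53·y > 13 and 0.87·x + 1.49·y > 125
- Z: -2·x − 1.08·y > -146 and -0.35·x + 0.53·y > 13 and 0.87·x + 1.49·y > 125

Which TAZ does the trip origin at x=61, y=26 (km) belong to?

-2·61 − 1.08·26 = -150.080, which is < -146
-0.35·61 + 0.53·26 = -7.570, which is < 13
0.87·61 + 1.49·26 = 91.810, which is < 125
This sign pattern matches H.

H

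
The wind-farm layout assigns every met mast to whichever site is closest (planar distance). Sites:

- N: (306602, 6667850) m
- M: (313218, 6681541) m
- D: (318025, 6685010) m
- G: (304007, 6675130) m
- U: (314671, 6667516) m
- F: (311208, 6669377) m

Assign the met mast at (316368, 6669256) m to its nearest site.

U

Squared distances to each site:
N: 97351592.000; M: 160843725.000; D: 250934165.000; G: 187298197.000; U: 5907409.000; F: 26640241.000.
Minimum at U.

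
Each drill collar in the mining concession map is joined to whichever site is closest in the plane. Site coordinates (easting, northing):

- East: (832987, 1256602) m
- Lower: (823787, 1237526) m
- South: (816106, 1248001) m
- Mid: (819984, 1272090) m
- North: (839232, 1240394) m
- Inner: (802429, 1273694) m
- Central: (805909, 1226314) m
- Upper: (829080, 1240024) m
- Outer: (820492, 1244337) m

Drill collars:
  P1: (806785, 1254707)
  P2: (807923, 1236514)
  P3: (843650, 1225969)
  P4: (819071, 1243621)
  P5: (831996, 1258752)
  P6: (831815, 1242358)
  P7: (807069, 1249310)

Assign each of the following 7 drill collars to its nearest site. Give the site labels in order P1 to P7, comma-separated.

P1 → South (d²=131851477.00)
P2 → Central (d²=108096196.00)
P3 → North (d²=227599349.00)
P4 → Outer (d²=2531897.00)
P5 → East (d²=5604581.00)
P6 → Upper (d²=12927781.00)
P7 → South (d²=83380850.00)

South, Central, North, Outer, East, Upper, South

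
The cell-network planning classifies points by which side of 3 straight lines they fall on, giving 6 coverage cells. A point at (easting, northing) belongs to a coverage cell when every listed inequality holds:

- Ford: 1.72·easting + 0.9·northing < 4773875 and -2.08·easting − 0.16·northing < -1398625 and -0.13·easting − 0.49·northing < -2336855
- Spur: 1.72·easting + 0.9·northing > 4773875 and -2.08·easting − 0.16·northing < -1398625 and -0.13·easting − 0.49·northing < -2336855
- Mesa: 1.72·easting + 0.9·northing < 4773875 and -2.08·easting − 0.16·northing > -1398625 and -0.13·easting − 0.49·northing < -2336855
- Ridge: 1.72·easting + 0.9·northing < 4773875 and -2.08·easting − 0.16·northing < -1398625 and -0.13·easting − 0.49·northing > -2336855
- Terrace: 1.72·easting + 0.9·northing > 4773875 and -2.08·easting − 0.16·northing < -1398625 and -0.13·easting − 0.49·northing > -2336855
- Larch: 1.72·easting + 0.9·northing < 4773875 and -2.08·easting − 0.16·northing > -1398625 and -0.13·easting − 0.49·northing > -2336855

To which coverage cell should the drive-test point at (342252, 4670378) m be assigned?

1.72·342252 + 0.9·4670378 = 4792013.640, which is > 4773875
-2.08·342252 − 0.16·4670378 = -1459144.640, which is < -1398625
-0.13·342252 − 0.49·4670378 = -2332977.980, which is > -2336855
This sign pattern matches Terrace.

Terrace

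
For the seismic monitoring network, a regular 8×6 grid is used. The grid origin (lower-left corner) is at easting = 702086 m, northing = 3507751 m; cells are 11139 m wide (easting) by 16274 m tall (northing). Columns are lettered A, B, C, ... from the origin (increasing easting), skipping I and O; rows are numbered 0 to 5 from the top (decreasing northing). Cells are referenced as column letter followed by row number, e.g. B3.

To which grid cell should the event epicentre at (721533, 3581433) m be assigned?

Column index: ⌊(721533 − 702086) / 11139⌋ = ⌊1.746⌋ = 1 → column B
Row offset from origin: ⌊(3581433 − 3507751) / 16274⌋ = ⌊4.528⌋ = 4 → row 1 (counted from top)

B1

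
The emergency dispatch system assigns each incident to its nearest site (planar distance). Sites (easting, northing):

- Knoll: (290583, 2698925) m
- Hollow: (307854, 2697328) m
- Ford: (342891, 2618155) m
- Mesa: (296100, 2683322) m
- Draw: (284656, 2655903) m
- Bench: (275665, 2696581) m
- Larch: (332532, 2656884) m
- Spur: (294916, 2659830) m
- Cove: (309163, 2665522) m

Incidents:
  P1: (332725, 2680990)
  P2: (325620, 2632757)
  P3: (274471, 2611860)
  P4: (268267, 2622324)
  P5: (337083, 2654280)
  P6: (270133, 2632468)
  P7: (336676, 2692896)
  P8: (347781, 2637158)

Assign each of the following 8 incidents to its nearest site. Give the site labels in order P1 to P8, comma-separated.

P1 → Larch (d²=581136485.00)
P2 → Ford (d²=511505845.00)
P3 → Draw (d²=2043520074.00)
P4 → Draw (d²=1396148562.00)
P5 → Larch (d²=27492417.00)
P6 → Draw (d²=760116754.00)
P7 → Hollow (d²=850350308.00)
P8 → Ford (d²=385026109.00)

Larch, Ford, Draw, Draw, Larch, Draw, Hollow, Ford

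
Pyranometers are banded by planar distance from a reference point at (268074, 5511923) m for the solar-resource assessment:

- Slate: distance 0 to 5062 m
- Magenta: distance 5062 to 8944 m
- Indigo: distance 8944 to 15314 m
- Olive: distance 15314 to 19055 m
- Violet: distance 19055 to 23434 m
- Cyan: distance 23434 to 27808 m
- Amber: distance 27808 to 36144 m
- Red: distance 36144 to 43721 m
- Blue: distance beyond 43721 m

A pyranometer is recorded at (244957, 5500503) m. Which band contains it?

Cyan

Distance = √((244957−268074)² + (5500503−5511923)²) = √(534395689.000 + 130416400.000) = 25783.950 m.
23434 ≤ 25783.950 < 27808 → Cyan.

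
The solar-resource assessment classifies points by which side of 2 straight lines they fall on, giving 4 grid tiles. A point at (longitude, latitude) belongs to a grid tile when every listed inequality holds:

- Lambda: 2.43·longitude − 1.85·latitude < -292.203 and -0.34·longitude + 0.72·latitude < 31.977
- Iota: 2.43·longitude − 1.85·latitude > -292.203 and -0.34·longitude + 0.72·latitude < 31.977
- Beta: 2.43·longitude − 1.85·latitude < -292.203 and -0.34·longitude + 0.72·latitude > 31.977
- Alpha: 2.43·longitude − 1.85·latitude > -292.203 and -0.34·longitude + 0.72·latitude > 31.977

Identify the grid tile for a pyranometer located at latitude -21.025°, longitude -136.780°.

2.43·-136.780 − 1.85·-21.025 = -293.479, which is < -292.203
-0.34·-136.780 + 0.72·-21.025 = 31.367, which is < 31.977
This sign pattern matches Lambda.

Lambda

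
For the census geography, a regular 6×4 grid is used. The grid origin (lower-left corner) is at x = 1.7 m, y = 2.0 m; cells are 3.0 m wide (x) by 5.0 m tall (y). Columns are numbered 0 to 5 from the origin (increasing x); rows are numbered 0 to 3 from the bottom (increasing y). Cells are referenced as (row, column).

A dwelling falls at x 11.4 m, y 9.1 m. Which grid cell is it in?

(1, 3)

Column index: ⌊(11.4 − 1.7) / 3.0⌋ = ⌊3.233⌋ = 3
Row offset from origin: ⌊(9.1 − 2.0) / 5.0⌋ = ⌊1.420⌋ = 1 → row 1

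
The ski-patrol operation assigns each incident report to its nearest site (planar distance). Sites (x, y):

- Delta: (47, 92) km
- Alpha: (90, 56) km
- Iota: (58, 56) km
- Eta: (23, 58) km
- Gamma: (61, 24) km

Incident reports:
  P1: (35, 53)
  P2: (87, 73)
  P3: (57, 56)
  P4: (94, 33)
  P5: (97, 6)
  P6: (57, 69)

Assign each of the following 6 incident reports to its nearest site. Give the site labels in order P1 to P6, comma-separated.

Eta, Alpha, Iota, Alpha, Gamma, Iota

P1 → Eta (d²=169.00)
P2 → Alpha (d²=298.00)
P3 → Iota (d²=1.00)
P4 → Alpha (d²=545.00)
P5 → Gamma (d²=1620.00)
P6 → Iota (d²=170.00)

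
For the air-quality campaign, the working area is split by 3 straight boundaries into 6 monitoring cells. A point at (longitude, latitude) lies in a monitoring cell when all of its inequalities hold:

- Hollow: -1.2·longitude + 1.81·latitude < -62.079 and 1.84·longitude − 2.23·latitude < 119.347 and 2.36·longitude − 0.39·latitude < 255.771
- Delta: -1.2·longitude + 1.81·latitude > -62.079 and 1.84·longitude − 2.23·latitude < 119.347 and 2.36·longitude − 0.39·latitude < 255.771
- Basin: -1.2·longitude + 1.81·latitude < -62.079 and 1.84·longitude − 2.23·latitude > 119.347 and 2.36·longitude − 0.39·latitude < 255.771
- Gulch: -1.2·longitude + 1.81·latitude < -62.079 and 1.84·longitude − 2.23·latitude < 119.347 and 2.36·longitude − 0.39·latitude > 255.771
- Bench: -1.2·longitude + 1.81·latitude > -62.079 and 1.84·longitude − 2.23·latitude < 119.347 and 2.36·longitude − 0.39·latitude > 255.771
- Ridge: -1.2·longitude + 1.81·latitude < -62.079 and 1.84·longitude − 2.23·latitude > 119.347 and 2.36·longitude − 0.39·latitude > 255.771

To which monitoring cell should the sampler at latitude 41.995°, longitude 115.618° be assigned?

-1.2·115.618 + 1.81·41.995 = -62.731, which is < -62.079
1.84·115.618 − 2.23·41.995 = 119.088, which is < 119.347
2.36·115.618 − 0.39·41.995 = 256.480, which is > 255.771
This sign pattern matches Gulch.

Gulch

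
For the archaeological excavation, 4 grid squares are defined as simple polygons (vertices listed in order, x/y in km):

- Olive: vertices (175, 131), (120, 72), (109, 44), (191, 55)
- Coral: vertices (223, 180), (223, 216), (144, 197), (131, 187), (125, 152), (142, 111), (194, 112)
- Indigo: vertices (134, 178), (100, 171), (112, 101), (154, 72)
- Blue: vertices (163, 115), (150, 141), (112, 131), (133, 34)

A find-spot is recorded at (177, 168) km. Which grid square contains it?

Cast a ray rightward from (177, 168). For each polygon, the edges (by vertex number in listed order) whose endpoints lie on opposite sides of y = 168, where each meets that height, and whether that is right or left of the point:
Olive: no edge straddles that height → 0 crossings.
Coral: 4–5 at x≈127.7 (left), 7–1 at x≈217.9 (right) → 1 crossing.
Indigo: 2–3 at x≈100.5 (left), 4–1 at x≈135.9 (left) → 0 crossings.
Blue: no edge straddles that height → 0 crossings.
Only Coral has an odd count, so the point is inside Coral.

Coral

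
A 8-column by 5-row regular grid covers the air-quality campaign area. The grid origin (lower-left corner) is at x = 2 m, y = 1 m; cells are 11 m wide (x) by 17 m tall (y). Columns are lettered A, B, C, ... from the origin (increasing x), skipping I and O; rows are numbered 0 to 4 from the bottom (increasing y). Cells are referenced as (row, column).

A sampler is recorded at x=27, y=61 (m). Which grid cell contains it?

Column index: ⌊(27 − 2) / 11⌋ = ⌊2.273⌋ = 2 → column C
Row offset from origin: ⌊(61 − 1) / 17⌋ = ⌊3.529⌋ = 3 → row 3

(3, C)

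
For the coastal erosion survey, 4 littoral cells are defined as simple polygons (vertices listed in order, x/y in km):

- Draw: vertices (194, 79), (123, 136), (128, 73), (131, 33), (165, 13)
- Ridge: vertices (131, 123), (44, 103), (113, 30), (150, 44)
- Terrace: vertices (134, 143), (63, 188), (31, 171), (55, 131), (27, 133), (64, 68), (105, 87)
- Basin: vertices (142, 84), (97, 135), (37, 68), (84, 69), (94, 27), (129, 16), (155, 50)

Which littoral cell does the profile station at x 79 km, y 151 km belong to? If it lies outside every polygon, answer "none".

Cast a ray rightward from (79, 151). For each polygon, the edges (by vertex number in listed order) whose endpoints lie on opposite sides of y = 151, where each meets that height, and whether that is right or left of the point:
Draw: no edge straddles that height → 0 crossings.
Ridge: no edge straddles that height → 0 crossings.
Terrace: 1–2 at x≈121.4 (right), 3–4 at x≈43.0 (left) → 1 crossing.
Basin: no edge straddles that height → 0 crossings.
Only Terrace has an odd count, so the point is inside Terrace.

Terrace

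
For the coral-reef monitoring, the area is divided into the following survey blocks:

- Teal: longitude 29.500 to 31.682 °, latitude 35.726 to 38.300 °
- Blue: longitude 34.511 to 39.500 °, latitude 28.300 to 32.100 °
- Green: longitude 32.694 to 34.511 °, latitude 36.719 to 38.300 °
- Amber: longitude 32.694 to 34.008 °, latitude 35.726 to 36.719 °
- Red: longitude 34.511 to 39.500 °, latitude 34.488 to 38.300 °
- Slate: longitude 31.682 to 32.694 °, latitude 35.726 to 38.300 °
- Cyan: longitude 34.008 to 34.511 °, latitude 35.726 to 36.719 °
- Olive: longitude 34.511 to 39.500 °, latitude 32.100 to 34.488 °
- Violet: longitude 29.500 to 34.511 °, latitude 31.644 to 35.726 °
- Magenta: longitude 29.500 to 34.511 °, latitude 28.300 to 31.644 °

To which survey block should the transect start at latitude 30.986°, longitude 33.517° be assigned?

The point has longitude = 33.517 and latitude = 30.986.
Only Magenta satisfies 29.500 ≤ longitude ≤ 34.511 and 28.300 ≤ latitude ≤ 31.644.

Magenta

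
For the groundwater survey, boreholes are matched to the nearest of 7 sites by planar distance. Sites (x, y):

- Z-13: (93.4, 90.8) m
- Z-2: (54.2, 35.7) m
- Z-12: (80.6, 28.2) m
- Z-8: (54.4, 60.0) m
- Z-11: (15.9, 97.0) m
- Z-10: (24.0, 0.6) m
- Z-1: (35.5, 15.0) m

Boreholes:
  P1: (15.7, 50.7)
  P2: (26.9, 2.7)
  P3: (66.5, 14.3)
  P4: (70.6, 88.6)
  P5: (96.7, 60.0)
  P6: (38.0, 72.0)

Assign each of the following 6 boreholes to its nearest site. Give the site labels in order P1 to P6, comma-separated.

P1 → Z-8 (d²=1584.18)
P2 → Z-10 (d²=12.82)
P3 → Z-12 (d²=392.02)
P4 → Z-13 (d²=524.68)
P5 → Z-13 (d²=959.53)
P6 → Z-8 (d²=412.96)

Z-8, Z-10, Z-12, Z-13, Z-13, Z-8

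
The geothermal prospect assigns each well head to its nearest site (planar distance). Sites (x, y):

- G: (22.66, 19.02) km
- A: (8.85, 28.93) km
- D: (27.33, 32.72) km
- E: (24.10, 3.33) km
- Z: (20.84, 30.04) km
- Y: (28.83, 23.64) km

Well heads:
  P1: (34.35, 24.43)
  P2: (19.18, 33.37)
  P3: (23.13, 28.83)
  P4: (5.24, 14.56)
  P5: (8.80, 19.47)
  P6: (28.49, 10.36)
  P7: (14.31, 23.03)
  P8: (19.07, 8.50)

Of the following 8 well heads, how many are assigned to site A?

P1 → Y
P2 → Z
P3 → Z
P4 → A
P5 → A
P6 → E
P7 → A
P8 → E
3 of the 8 go to A.

3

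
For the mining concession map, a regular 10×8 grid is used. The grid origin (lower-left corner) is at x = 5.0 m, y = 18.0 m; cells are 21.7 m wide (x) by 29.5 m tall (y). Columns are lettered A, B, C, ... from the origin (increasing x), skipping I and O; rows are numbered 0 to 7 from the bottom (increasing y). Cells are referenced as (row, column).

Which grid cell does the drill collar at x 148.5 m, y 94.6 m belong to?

(2, G)

Column index: ⌊(148.5 − 5.0) / 21.7⌋ = ⌊6.613⌋ = 6 → column G
Row offset from origin: ⌊(94.6 − 18.0) / 29.5⌋ = ⌊2.597⌋ = 2 → row 2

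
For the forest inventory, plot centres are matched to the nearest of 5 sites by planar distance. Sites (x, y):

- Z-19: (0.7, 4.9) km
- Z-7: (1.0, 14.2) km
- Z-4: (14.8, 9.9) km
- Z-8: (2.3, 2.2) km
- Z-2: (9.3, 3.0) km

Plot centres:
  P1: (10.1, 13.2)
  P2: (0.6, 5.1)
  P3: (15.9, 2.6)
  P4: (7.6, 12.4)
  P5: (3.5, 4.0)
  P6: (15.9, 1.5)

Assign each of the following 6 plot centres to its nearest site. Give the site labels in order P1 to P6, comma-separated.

P1 → Z-4 (d²=32.98)
P2 → Z-19 (d²=0.05)
P3 → Z-2 (d²=43.72)
P4 → Z-7 (d²=46.80)
P5 → Z-8 (d²=4.68)
P6 → Z-2 (d²=45.81)

Z-4, Z-19, Z-2, Z-7, Z-8, Z-2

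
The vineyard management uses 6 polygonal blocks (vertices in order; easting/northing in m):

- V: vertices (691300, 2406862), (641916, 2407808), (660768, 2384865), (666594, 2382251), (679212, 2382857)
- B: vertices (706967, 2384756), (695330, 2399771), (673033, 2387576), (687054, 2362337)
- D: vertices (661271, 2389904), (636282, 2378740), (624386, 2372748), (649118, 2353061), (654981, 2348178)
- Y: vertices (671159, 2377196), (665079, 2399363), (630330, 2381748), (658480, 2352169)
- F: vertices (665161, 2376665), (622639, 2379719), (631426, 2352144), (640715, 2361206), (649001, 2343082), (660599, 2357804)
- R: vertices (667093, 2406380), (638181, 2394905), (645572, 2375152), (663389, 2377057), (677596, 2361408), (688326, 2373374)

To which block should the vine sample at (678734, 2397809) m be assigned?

Cast a ray rightward from (678734, 2397809). For each polygon, the edges (by vertex number in listed order) whose endpoints lie on opposite sides of northing = 2397809, where each meets that height, and whether that is right or left of the point:
V: 2–3 at easting≈650132.1 (left), 5–1 at easting≈686741.3 (right) → 1 crossing.
B: 1–2 at easting≈696850.6 (right), 2–3 at easting≈691742.7 (right) → 2 crossings.
D: no edge straddles that height → 0 crossings.
Y: 1–2 at easting≈665505.2 (left), 2–3 at easting≈662013.4 (left) → 0 crossings.
F: no edge straddles that height → 0 crossings.
R: 1–2 at easting≈645497.8 (left), 6–1 at easting≈672606.8 (left) → 0 crossings.
Only V has an odd count, so the point is inside V.

V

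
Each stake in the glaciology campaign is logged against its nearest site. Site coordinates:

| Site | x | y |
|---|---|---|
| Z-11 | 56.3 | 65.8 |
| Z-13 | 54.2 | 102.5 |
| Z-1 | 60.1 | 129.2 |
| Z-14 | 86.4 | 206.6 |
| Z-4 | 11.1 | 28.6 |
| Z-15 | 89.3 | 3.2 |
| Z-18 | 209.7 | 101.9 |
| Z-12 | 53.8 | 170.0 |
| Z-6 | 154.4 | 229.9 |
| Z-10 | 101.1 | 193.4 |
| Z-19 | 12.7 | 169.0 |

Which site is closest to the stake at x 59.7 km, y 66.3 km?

Z-11

Squared distances to each site:
Z-11: 11.810; Z-13: 1340.690; Z-1: 3956.570; Z-14: 20396.980; Z-4: 3783.250; Z-15: 4857.770; Z-18: 23767.360; Z-12: 10788.500; Z-6: 35733.050; Z-10: 17868.370; Z-19: 12756.290.
Minimum at Z-11.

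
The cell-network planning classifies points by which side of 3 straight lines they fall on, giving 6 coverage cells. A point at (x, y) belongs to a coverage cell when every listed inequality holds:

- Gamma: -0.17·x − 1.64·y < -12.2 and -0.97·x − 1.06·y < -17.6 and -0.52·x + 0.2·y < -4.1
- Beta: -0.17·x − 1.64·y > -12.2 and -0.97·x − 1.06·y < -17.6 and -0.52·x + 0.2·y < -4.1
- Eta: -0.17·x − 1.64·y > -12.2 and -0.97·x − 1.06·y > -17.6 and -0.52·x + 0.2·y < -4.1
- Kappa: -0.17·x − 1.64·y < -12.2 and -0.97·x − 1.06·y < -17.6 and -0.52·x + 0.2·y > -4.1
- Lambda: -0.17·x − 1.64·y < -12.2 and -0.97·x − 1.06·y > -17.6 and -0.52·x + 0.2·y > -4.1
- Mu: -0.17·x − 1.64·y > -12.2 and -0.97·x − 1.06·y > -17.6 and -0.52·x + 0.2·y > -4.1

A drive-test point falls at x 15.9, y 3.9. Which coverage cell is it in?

-0.17·15.9 − 1.64·3.9 = -9.099, which is > -12.2
-0.97·15.9 − 1.06·3.9 = -19.557, which is < -17.6
-0.52·15.9 + 0.2·3.9 = -7.488, which is < -4.1
This sign pattern matches Beta.

Beta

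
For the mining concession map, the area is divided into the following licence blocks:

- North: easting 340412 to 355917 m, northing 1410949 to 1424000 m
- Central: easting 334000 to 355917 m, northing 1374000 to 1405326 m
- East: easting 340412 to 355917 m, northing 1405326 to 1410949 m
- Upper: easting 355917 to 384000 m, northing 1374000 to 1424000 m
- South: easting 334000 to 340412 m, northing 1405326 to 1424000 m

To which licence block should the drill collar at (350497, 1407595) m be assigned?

The point has easting = 350497 and northing = 1407595.
Only East satisfies 340412 ≤ easting ≤ 355917 and 1405326 ≤ northing ≤ 1410949.

East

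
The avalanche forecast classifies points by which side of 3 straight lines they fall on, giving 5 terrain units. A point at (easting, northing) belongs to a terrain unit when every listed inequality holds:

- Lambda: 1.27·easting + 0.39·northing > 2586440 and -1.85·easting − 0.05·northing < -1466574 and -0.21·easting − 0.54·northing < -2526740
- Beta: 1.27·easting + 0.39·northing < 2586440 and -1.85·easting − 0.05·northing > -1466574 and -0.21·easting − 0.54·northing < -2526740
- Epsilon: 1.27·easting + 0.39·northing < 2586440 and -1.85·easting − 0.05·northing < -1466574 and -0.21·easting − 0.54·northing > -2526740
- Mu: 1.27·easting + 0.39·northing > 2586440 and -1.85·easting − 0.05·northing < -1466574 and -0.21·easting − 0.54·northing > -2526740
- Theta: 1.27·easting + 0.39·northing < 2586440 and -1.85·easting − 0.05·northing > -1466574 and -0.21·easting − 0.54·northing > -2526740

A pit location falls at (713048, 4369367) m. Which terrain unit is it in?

1.27·713048 + 0.39·4369367 = 2609624.090, which is > 2586440
-1.85·713048 − 0.05·4369367 = -1537607.150, which is < -1466574
-0.21·713048 − 0.54·4369367 = -2509198.260, which is > -2526740
This sign pattern matches Mu.

Mu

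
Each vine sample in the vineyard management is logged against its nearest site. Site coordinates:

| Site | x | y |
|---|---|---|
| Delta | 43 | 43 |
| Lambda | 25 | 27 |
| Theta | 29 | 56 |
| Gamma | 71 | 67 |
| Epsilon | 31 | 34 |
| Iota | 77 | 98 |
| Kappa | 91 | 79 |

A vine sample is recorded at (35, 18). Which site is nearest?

Lambda

Squared distances to each site:
Delta: 689.000; Lambda: 181.000; Theta: 1480.000; Gamma: 3697.000; Epsilon: 272.000; Iota: 8164.000; Kappa: 6857.000.
Minimum at Lambda.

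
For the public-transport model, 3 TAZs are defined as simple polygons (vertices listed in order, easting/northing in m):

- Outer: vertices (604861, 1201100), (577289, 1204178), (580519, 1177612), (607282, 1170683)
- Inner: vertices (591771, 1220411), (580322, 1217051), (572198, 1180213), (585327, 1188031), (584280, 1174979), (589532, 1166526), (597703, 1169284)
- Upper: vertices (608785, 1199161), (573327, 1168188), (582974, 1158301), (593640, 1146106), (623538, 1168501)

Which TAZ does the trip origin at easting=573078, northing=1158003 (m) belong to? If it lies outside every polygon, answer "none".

Cast a ray rightward from (573078, 1158003). For each polygon, the edges (by vertex number in listed order) whose endpoints lie on opposite sides of northing = 1158003, where each meets that height, and whether that is right or left of the point:
Outer: no edge straddles that height → 0 crossings.
Inner: no edge straddles that height → 0 crossings.
Upper: 3–4 at easting≈583234.6 (right), 4–5 at easting≈609522.9 (right) → 2 crossings.
All counts are even, so the point lies outside every listed polygon.

none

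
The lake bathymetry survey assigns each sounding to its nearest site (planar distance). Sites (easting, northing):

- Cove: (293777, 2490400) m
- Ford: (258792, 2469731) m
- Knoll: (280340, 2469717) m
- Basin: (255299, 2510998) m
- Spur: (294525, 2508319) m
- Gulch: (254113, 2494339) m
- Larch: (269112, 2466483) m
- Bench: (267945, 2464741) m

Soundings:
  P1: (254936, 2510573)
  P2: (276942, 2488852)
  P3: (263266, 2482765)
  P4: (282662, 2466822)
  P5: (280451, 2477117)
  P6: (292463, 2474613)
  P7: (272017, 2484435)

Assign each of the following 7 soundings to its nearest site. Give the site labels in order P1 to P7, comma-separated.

Basin, Cove, Ford, Knoll, Knoll, Knoll, Knoll

P1 → Basin (d²=312394.00)
P2 → Cove (d²=285813529.00)
P3 → Ford (d²=189901832.00)
P4 → Knoll (d²=13772709.00)
P5 → Knoll (d²=54772321.00)
P6 → Knoll (d²=170937945.00)
P7 → Knoll (d²=285891853.00)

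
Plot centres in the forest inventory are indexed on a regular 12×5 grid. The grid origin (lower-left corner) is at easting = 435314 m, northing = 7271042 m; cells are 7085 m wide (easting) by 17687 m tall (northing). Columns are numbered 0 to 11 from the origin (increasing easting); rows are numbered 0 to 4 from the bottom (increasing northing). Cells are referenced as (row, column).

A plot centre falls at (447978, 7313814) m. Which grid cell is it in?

(2, 1)

Column index: ⌊(447978 − 435314) / 7085⌋ = ⌊1.787⌋ = 1
Row offset from origin: ⌊(7313814 − 7271042) / 17687⌋ = ⌊2.418⌋ = 2 → row 2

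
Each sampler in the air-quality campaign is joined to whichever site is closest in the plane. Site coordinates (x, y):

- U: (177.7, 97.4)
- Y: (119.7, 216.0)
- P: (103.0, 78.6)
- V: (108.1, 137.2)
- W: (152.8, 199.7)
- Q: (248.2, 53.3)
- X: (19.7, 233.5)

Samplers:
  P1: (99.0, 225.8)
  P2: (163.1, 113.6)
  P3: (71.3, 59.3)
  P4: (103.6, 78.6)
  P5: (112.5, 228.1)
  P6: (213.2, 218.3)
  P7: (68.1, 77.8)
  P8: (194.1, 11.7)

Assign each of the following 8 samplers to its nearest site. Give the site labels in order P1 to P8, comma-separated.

P1 → Y (d²=524.53)
P2 → U (d²=475.60)
P3 → P (d²=1377.38)
P4 → P (d²=0.36)
P5 → Y (d²=198.25)
P6 → W (d²=3994.12)
P7 → P (d²=1218.65)
P8 → Q (d²=4657.37)

Y, U, P, P, Y, W, P, Q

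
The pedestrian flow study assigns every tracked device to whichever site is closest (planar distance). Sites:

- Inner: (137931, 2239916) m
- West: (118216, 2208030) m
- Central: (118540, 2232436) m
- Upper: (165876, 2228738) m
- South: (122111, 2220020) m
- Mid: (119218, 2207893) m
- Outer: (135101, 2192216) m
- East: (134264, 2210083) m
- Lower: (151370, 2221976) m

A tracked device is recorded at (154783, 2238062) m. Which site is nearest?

Upper

Squared distances to each site:
Inner: 287427220.000; West: 2239066513.000; Central: 1345206925.000; Upper: 209991625.000; South: 1392973348.000; Mid: 2175037786.000; Outer: 2489236840.000; East: 1203853802.000; Lower: 270407965.000.
Minimum at Upper.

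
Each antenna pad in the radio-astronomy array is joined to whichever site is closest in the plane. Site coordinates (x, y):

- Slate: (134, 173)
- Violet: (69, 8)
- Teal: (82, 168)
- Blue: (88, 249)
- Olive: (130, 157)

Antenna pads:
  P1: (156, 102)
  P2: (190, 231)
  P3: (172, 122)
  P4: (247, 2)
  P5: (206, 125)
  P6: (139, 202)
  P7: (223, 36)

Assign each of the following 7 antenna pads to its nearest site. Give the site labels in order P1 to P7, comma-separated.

Olive, Slate, Olive, Violet, Olive, Slate, Olive

P1 → Olive (d²=3701.00)
P2 → Slate (d²=6500.00)
P3 → Olive (d²=2989.00)
P4 → Violet (d²=31720.00)
P5 → Olive (d²=6800.00)
P6 → Slate (d²=866.00)
P7 → Olive (d²=23290.00)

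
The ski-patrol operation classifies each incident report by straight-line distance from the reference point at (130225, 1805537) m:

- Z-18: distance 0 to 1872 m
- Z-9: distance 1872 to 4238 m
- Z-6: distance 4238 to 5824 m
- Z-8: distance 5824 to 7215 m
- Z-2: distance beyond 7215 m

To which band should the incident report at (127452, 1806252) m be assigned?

Distance = √((127452−130225)² + (1806252−1805537)²) = √(7689529.000 + 511225.000) = 2863.696 m.
1872 ≤ 2863.696 < 4238 → Z-9.

Z-9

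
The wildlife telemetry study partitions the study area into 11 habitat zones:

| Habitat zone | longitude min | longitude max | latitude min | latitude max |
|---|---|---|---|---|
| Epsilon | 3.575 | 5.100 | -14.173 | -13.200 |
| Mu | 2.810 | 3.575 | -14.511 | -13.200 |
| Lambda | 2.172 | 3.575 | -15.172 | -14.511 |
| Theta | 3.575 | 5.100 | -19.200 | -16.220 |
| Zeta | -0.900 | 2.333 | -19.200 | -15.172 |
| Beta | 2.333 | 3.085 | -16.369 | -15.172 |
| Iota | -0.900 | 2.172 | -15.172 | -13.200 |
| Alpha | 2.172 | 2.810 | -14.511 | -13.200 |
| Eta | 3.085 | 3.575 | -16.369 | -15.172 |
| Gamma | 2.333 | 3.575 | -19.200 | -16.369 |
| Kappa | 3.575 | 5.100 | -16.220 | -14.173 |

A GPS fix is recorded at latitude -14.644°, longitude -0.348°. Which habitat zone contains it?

Iota

The point has longitude = -0.348 and latitude = -14.644.
Only Iota satisfies -0.900 ≤ longitude ≤ 2.172 and -15.172 ≤ latitude ≤ -13.200.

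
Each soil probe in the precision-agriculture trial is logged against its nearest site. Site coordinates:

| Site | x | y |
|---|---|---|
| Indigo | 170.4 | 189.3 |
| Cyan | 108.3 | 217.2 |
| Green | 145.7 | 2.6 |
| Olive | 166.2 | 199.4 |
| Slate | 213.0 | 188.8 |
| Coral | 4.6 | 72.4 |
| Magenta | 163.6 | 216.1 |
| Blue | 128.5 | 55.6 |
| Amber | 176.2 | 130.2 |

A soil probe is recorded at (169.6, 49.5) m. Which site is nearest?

Squared distances to each site:
Indigo: 19544.680; Cyan: 31880.980; Green: 2770.820; Olive: 22481.570; Slate: 21288.050; Coral: 27749.410; Magenta: 27791.560; Blue: 1726.420; Amber: 6556.050.
Minimum at Blue.

Blue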